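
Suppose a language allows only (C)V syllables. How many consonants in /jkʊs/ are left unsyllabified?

2

Under (C)V, the unsyllabifiable consonants are /j/, /s/ (no codas are permitted; onsets are limited to one consonant).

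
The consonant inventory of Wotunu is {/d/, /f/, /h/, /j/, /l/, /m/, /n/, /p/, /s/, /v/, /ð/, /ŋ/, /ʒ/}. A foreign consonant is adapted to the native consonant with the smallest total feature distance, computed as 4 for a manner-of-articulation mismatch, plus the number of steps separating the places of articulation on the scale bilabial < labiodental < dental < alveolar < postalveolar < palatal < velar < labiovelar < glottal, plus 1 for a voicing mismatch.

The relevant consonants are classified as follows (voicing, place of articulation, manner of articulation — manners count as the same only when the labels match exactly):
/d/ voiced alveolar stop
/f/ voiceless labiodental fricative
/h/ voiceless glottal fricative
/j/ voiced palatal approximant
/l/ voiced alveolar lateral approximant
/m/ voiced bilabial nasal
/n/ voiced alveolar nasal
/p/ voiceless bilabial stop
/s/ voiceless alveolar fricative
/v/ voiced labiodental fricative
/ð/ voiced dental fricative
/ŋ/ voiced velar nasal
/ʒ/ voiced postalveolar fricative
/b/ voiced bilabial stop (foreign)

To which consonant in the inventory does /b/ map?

/p/ is closest: same manner (stop), place distance 0 (bilabial→bilabial), voicing differs (+1); total 1. Next closest is /d/ at distance 3.

p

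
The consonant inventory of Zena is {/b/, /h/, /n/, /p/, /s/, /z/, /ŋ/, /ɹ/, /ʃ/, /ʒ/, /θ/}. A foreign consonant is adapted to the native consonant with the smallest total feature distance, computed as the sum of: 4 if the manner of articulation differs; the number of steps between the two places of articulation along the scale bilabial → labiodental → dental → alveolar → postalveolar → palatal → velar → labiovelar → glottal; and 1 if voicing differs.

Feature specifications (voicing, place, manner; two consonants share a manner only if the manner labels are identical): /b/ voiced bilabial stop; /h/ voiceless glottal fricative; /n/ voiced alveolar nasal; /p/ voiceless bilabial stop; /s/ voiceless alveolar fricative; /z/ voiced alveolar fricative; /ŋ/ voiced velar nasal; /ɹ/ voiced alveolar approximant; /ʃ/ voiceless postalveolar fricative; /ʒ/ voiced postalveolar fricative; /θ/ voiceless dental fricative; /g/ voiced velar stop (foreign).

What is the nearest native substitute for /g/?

/ŋ/ is closest: manner differs (stop→nasal, +4), place distance 0 (velar→velar), same voicing; total 4. Next closest is /b/ at distance 6.

ŋ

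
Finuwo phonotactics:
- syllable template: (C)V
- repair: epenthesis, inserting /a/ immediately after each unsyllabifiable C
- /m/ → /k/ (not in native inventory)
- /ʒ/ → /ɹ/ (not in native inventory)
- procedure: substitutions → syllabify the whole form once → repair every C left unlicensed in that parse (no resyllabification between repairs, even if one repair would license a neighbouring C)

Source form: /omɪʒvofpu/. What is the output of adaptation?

okɪɹavofapu

Substitution: /m/ → /k/, /ʒ/ → /ɹ/, giving /okɪɹvofpu/.
The consonants /ɹ/, /f/ cannot be parsed into a legal (C)V syllable (no codas are permitted; onsets are limited to one consonant).
Each unlicensed consonant becomes the onset of a new syllable: /ɹ/ → /ɹa/, /f/ → /fa/.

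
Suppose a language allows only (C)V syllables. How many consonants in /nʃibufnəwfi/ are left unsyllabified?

The consonants /n/, /f/, /w/ cannot be parsed into a legal (C)V syllable (no codas are permitted; onsets are limited to one consonant).

3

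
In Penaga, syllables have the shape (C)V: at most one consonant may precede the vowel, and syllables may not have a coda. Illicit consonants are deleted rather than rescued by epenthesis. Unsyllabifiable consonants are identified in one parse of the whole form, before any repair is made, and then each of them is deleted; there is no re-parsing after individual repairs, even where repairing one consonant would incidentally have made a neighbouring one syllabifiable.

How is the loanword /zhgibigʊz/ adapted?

The consonants /z/, /h/, /z/ cannot be parsed into a legal (C)V syllable (no codas are permitted; onsets are limited to one consonant).
Each unlicensed consonant is deleted: /z/, /h/, /z/.

gibigʊ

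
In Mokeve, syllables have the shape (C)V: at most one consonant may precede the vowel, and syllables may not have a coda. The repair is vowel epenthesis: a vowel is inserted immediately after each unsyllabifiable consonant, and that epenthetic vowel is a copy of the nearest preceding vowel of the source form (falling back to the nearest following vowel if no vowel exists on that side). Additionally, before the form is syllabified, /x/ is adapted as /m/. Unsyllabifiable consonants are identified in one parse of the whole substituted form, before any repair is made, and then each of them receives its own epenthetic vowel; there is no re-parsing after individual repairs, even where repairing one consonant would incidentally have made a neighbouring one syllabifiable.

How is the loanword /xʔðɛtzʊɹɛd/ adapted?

mɛʔɛðɛtɛzʊɹɛdɛ

Substitution: /x/ → /m/, giving /mʔðɛtzʊɹɛd/.
Syllabifying with onset maximization leaves /m/, /ʔ/, /t/, /d/ stranded (no codas are permitted; onsets are limited to one consonant).
Inserting the epenthetic vowel yields /m/ → /mɛ/, /ʔ/ → /ʔɛ/, /t/ → /tɛ/, /d/ → /dɛ/.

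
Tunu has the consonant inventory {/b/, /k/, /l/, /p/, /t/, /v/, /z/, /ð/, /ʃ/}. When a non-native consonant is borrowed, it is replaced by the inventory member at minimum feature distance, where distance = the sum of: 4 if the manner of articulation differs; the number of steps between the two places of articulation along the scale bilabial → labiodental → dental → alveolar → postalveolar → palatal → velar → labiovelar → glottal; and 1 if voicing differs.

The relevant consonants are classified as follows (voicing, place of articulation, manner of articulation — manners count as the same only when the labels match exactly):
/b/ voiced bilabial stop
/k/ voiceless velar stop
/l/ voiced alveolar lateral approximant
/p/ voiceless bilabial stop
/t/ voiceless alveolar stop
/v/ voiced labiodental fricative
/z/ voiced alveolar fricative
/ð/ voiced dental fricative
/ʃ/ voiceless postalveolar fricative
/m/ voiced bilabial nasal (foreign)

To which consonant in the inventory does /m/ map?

/b/ is closest: manner differs (nasal→stop, +4), place distance 0 (bilabial→bilabial), same voicing; total 4. Next closest is /p/ at distance 5.

b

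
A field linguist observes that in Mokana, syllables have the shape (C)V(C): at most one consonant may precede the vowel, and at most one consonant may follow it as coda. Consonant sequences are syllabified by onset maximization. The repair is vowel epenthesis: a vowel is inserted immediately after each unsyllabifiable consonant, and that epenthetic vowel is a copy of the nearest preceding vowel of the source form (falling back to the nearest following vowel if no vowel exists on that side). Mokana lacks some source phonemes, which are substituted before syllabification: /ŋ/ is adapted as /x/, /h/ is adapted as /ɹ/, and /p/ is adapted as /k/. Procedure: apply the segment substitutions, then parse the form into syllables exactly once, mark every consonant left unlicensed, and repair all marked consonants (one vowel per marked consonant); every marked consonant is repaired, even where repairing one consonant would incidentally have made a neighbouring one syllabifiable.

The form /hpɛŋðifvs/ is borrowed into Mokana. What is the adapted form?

ɹɛkɛxðifvisi

Substitution: /h/ → /ɹ/, /p/ → /k/, /ŋ/ → /x/, giving /ɹkɛxðifvs/.
Under (C)V(C), the unsyllabifiable consonants are /ɹ/, /v/, /s/ (at most one coda consonant is licensed; onsets are limited to one consonant).
Each unlicensed consonant becomes the onset of a new syllable: /ɹ/ → /ɹɛ/, /v/ → /vi/, /s/ → /si/.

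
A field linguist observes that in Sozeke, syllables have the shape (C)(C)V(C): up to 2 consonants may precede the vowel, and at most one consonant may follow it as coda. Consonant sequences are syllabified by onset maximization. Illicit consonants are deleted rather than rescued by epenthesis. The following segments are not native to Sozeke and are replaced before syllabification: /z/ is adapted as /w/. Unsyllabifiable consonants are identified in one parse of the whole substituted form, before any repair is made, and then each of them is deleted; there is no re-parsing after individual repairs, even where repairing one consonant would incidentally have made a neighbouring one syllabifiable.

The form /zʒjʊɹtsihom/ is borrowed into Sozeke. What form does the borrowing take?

Substitution: /z/ → /w/, giving /wʒjʊɹtsihom/.
Syllabifying with onset maximization leaves /w/ stranded (at most one coda consonant is licensed; onsets may contain at most 2 consonants).
Deleting the stranded consonants removes /w/.

ʒjʊɹtsihom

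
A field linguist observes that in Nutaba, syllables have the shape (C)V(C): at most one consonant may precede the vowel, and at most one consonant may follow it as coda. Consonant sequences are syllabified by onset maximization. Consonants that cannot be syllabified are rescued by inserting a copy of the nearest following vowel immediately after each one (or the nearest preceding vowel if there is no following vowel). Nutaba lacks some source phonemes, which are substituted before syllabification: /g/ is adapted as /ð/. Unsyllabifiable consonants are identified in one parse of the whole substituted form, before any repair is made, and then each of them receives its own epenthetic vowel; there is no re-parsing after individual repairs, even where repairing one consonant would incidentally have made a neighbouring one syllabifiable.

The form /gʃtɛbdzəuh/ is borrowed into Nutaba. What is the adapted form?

ðɛʃɛtɛbdəzəuh

Substitution: /g/ → /ð/, giving /ðʃtɛbdzəuh/.
Under (C)V(C), the unsyllabifiable consonants are /ð/, /ʃ/, /d/ (at most one coda consonant is licensed; onsets are limited to one consonant).
Inserting the epenthetic vowel yields /ð/ → /ðɛ/, /ʃ/ → /ʃɛ/, /d/ → /də/.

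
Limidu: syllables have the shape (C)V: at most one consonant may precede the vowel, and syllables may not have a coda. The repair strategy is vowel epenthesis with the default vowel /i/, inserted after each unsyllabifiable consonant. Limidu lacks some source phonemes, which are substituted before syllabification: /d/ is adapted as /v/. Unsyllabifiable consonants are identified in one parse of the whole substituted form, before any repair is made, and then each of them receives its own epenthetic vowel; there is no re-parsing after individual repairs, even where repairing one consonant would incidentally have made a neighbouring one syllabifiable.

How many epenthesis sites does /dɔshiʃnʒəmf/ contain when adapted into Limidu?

5

After substitution the input is /vɔshiʃnʒəmf/.
The unsyllabifiable consonants are /s/, /ʃ/, /n/, /m/, /f/; each receives one epenthetic vowel.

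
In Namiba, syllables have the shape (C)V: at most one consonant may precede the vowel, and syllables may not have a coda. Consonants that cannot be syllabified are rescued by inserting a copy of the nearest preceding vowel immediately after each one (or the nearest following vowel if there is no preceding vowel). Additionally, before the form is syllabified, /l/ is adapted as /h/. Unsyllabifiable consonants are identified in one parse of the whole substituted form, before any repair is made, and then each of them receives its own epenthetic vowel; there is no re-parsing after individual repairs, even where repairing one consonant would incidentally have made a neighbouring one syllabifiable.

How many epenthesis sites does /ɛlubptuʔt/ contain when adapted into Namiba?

After substitution the input is /ɛhubptuʔt/.
The unsyllabifiable consonants are /b/, /p/, /ʔ/, /t/; each receives one epenthetic vowel.

4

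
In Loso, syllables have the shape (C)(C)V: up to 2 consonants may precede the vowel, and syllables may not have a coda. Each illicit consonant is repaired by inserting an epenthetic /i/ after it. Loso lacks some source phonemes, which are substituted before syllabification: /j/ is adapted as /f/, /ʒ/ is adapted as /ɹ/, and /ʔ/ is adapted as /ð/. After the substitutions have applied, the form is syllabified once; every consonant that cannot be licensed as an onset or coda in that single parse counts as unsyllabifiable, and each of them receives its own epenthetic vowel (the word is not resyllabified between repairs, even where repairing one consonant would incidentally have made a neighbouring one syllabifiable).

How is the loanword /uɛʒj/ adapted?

uɛɹifi

Substitution: /ʒ/ → /ɹ/, /j/ → /f/, giving /uɛɹf/.
Syllabifying with onset maximization leaves /ɹ/, /f/ stranded (no codas are permitted; onsets may contain at most 2 consonants).
Each unlicensed consonant becomes the onset of a new syllable: /ɹ/ → /ɹi/, /f/ → /fi/.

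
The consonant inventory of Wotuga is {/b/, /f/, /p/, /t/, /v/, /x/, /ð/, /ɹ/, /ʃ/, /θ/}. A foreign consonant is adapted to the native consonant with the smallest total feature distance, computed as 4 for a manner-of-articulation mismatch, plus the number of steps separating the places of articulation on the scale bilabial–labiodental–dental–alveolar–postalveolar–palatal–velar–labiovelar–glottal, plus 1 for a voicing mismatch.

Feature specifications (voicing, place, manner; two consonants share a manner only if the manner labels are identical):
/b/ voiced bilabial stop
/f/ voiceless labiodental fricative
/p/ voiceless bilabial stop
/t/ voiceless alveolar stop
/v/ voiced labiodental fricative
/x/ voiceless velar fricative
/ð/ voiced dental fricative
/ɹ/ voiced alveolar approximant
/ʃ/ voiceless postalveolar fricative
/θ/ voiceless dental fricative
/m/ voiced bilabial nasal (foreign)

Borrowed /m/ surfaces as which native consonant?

b

/b/ is closest: manner differs (nasal→stop, +4), place distance 0 (bilabial→bilabial), same voicing; total 4. Next closest is /p/ at distance 5.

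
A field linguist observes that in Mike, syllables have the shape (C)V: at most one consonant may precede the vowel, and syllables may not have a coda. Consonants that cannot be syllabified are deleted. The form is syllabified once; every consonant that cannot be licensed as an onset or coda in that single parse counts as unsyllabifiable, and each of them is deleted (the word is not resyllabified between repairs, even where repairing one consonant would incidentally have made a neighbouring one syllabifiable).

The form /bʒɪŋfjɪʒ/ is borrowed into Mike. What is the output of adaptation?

Under (C)V, the unsyllabifiable consonants are /b/, /ŋ/, /f/, /ʒ/ (no codas are permitted; onsets are limited to one consonant).
Each unlicensed consonant is deleted: /b/, /ŋ/, /f/, /ʒ/.

ʒɪjɪ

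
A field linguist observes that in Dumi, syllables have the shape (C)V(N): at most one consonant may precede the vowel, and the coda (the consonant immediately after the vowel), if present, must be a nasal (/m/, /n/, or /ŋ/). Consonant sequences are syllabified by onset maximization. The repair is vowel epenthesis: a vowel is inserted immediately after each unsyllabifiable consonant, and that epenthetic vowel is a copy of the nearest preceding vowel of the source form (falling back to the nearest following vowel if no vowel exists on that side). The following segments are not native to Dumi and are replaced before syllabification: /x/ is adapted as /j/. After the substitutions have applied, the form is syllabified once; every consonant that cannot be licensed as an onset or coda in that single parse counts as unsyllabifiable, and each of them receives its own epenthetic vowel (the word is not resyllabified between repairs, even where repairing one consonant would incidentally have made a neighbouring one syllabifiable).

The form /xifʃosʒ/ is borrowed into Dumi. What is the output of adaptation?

jifiʃosoʒo

Substitution: /x/ → /j/, giving /jifʃosʒ/.
The consonants /f/, /s/, /ʒ/ cannot be parsed into a legal (C)V(N) syllable (only a nasal (/m/, /n/, or /ŋ/) is licensed in coda position; onsets are limited to one consonant).
Inserting the epenthetic vowel yields /f/ → /fi/, /s/ → /so/, /ʒ/ → /ʒo/.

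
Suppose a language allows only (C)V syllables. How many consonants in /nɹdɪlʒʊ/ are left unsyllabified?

3

Under (C)V, the unsyllabifiable consonants are /n/, /ɹ/, /l/ (no codas are permitted; onsets are limited to one consonant).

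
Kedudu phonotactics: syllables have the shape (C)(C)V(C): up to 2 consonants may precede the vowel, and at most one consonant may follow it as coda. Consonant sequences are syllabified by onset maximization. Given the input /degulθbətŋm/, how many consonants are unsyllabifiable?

2

The consonants /ŋ/, /m/ cannot be parsed into a legal (C)(C)V(C) syllable (at most one coda consonant is licensed; onsets may contain at most 2 consonants).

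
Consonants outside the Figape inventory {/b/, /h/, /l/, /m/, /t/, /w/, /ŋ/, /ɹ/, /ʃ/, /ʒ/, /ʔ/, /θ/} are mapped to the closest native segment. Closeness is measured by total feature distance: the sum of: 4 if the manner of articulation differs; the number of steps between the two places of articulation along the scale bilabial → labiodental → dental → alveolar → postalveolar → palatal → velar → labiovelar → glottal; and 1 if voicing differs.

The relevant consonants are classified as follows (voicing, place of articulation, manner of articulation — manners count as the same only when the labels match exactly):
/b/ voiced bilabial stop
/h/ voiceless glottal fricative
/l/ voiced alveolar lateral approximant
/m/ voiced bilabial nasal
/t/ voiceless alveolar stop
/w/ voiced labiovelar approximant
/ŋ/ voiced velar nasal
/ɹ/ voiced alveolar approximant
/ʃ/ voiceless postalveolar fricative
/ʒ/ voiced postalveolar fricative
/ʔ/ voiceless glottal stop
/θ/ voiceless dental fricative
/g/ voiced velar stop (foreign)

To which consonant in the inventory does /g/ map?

ʔ

/ʔ/ is closest: same manner (stop), place distance 2 (velar→glottal), voicing differs (+1); total 3. Next closest is /t/ at distance 4.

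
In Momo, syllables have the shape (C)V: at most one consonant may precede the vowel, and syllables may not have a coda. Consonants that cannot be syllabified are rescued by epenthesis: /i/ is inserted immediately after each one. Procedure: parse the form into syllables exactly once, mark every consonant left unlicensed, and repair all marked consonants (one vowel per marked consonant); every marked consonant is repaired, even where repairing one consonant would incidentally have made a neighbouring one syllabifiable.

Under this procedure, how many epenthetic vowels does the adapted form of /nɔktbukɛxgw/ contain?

5

The unsyllabifiable consonants are /k/, /t/, /x/, /g/, /w/; each receives one epenthetic vowel.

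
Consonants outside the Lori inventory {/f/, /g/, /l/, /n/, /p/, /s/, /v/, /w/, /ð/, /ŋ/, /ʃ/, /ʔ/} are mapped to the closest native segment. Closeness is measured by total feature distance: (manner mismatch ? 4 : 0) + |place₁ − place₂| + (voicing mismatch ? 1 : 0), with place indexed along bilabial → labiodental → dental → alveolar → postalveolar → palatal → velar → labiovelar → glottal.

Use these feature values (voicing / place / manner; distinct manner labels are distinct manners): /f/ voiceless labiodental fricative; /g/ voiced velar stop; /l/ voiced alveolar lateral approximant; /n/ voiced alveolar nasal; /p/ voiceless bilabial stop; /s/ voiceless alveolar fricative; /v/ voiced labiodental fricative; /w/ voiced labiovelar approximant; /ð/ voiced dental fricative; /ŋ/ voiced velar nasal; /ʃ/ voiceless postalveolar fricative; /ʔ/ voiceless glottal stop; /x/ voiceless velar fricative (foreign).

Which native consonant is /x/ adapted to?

/ʃ/ is closest: same manner (fricative), place distance 2 (velar→postalveolar), same voicing; total 2. Next closest is /s/ at distance 3.

ʃ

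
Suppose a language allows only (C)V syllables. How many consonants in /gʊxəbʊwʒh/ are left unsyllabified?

Syllabifying with onset maximization leaves /w/, /ʒ/, /h/ stranded (no codas are permitted; onsets are limited to one consonant).

3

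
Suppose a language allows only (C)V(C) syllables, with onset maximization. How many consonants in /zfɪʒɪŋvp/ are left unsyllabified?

3

Under (C)V(C), the unsyllabifiable consonants are /z/, /v/, /p/ (at most one coda consonant is licensed; onsets are limited to one consonant).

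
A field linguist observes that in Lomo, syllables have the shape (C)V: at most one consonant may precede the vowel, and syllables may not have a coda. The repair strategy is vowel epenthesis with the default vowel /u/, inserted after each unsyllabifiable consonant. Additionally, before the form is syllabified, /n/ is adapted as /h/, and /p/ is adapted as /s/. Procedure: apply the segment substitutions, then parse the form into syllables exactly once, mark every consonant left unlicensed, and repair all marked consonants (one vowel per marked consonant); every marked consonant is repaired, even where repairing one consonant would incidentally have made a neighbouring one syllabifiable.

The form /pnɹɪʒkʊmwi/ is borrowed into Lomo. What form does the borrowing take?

suhuɹɪʒukʊmuwi

Substitution: /p/ → /s/, /n/ → /h/, giving /shɹɪʒkʊmwi/.
Syllabifying with onset maximization leaves /s/, /h/, /ʒ/, /m/ stranded (no codas are permitted; onsets are limited to one consonant).
Each unlicensed consonant becomes the onset of a new syllable: /s/ → /su/, /h/ → /hu/, /ʒ/ → /ʒu/, /m/ → /mu/.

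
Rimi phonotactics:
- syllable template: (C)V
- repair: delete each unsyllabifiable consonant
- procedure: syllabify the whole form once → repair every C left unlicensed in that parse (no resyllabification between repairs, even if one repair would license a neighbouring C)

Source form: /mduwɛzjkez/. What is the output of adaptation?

Syllabifying with onset maximization leaves /m/, /z/, /j/, /z/ stranded (no codas are permitted; onsets are limited to one consonant).
Each unlicensed consonant is deleted: /m/, /z/, /j/, /z/.

duwɛke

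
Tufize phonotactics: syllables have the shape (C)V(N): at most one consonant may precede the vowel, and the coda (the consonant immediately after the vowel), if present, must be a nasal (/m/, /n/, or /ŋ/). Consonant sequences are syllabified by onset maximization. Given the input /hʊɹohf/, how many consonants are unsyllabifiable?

2

Syllabifying with onset maximization leaves /h/, /f/ stranded (only a nasal (/m/, /n/, or /ŋ/) is licensed in coda position; onsets are limited to one consonant).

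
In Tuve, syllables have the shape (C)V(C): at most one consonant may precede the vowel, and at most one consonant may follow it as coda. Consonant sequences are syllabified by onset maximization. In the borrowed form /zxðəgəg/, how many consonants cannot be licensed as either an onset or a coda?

2

The consonants /z/, /x/ cannot be parsed into a legal (C)V(C) syllable (at most one coda consonant is licensed; onsets are limited to one consonant).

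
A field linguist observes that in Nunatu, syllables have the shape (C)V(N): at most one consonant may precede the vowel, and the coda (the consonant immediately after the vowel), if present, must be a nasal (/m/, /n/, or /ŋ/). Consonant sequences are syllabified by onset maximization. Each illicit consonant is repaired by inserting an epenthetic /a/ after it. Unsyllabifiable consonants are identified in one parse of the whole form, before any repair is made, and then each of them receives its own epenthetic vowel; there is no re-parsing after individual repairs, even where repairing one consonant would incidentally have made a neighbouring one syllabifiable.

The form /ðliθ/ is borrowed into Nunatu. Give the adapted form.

ðaliθa

The consonants /ð/, /θ/ cannot be parsed into a legal (C)V(N) syllable (only a nasal (/m/, /n/, or /ŋ/) is licensed in coda position; onsets are limited to one consonant).
Inserting the epenthetic vowel yields /ð/ → /ða/, /θ/ → /θa/.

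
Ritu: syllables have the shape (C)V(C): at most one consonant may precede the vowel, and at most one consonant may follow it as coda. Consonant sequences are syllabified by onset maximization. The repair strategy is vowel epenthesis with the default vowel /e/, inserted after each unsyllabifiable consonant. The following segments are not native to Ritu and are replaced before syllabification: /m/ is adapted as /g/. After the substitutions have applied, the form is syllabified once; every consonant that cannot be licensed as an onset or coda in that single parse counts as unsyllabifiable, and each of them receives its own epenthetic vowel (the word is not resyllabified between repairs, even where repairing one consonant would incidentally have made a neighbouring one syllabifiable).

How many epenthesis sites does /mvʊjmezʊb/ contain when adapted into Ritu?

1

After substitution the input is /gvʊjgezʊb/.
The unsyllabifiable consonants are /g/; each receives one epenthetic vowel.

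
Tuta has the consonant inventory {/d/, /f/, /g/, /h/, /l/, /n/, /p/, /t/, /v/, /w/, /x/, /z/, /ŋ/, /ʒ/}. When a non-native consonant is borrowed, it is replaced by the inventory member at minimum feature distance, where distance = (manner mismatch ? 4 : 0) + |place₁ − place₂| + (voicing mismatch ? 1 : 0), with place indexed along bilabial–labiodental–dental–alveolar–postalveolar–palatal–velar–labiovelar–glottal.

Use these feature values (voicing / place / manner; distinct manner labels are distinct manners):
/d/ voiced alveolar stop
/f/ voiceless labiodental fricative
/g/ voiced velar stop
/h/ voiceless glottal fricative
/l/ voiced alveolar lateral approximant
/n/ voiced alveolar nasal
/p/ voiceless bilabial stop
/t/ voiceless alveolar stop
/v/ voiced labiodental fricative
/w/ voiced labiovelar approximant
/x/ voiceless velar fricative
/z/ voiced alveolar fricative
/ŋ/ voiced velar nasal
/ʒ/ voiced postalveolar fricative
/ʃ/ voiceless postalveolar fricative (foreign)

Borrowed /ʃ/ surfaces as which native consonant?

ʒ

/ʒ/ is closest: same manner (fricative), place distance 0 (postalveolar→postalveolar), voicing differs (+1); total 1. Next closest is /x/ at distance 2.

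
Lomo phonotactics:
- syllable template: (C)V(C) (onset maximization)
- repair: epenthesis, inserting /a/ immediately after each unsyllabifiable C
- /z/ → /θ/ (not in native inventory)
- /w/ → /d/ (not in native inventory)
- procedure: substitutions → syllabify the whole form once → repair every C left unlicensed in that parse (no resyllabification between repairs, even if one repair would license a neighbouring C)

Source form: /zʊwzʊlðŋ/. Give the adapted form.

Substitution: /z/ → /θ/, /w/ → /d/, giving /θʊdθʊlðŋ/.
Under (C)V(C), the unsyllabifiable consonants are /ð/, /ŋ/ (at most one coda consonant is licensed; onsets are limited to one consonant).
Epenthesis after each stranded consonant: /ð/ → /ða/, /ŋ/ → /ŋa/.

θʊdθʊlðaŋa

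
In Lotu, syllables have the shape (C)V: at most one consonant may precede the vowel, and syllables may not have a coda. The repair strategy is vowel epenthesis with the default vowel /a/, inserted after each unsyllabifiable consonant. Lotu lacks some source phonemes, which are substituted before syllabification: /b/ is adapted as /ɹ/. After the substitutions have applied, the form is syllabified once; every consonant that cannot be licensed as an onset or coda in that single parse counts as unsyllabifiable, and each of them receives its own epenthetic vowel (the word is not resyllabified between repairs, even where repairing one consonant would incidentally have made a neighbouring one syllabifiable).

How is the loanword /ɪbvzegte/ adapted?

ɪɹavazegate

Substitution: /b/ → /ɹ/, giving /ɪɹvzegte/.
Syllabifying with onset maximization leaves /ɹ/, /v/, /g/ stranded (no codas are permitted; onsets are limited to one consonant).
Each unlicensed consonant becomes the onset of a new syllable: /ɹ/ → /ɹa/, /v/ → /va/, /g/ → /ga/.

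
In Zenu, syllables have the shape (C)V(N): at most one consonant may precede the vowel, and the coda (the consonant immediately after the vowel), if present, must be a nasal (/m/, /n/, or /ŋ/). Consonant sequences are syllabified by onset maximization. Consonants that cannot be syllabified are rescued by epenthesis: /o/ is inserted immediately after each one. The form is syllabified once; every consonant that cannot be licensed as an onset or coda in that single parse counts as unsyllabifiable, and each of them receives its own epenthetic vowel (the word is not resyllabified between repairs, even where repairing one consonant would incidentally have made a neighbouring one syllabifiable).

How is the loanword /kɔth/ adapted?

kɔtoho

Syllabifying with onset maximization leaves /t/, /h/ stranded (only a nasal (/m/, /n/, or /ŋ/) is licensed in coda position; onsets are limited to one consonant).
Each unlicensed consonant becomes the onset of a new syllable: /t/ → /to/, /h/ → /ho/.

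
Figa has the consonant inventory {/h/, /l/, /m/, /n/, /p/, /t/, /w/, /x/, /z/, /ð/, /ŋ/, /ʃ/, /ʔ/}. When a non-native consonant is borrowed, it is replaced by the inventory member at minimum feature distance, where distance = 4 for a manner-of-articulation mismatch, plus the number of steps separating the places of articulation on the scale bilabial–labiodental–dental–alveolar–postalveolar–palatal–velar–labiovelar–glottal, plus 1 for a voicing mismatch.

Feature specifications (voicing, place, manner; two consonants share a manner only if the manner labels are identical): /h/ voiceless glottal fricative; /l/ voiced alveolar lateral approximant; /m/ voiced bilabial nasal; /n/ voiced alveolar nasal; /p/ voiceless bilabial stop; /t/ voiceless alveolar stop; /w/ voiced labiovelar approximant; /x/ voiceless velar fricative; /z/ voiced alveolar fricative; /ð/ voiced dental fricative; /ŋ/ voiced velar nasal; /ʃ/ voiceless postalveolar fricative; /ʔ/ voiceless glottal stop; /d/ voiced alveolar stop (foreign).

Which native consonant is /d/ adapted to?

t

/t/ is closest: same manner (stop), place distance 0 (alveolar→alveolar), voicing differs (+1); total 1. Next closest is /l/ at distance 4.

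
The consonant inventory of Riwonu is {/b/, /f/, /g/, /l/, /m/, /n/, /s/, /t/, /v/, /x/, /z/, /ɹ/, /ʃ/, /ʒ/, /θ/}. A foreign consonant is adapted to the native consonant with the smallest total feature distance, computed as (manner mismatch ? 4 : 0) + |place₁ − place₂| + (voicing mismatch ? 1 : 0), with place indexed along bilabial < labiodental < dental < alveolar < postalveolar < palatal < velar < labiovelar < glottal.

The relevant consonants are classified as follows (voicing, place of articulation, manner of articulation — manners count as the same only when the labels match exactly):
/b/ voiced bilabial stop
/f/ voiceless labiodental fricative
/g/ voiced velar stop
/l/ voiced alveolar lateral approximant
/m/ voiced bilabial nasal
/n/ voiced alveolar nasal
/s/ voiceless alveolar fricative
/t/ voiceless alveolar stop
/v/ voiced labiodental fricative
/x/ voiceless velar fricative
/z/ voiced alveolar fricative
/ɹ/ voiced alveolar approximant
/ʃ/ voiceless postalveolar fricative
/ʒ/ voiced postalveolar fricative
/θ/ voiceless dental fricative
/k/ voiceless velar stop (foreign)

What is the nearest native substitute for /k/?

/g/ is closest: same manner (stop), place distance 0 (velar→velar), voicing differs (+1); total 1. Next closest is /t/ at distance 3.

g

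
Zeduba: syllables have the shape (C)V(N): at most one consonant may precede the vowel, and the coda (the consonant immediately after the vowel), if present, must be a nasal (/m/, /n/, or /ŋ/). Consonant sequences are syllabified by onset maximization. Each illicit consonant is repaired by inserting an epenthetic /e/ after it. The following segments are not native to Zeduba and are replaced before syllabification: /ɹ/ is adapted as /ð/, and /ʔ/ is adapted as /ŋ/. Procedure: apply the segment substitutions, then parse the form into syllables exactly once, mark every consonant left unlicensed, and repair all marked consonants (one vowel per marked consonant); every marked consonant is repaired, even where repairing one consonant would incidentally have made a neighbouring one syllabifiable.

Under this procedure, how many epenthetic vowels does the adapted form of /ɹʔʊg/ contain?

2

After substitution the input is /ðŋʊg/.
The unsyllabifiable consonants are /ð/, /g/; each receives one epenthetic vowel.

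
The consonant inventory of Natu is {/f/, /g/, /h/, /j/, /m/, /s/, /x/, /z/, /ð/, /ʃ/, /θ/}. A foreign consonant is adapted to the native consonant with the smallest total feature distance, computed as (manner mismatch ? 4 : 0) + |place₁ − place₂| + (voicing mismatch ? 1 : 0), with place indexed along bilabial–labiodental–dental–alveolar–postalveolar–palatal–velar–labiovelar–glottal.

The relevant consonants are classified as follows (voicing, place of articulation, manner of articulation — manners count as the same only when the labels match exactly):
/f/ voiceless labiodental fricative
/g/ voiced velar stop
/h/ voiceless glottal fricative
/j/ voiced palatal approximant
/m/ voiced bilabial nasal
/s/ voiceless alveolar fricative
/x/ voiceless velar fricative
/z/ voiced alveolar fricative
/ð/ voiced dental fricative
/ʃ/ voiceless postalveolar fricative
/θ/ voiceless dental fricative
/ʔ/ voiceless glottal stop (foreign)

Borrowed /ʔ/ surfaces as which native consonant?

g

/g/ is closest: same manner (stop), place distance 2 (glottal→velar), voicing differs (+1); total 3. Next closest is /h/ at distance 4.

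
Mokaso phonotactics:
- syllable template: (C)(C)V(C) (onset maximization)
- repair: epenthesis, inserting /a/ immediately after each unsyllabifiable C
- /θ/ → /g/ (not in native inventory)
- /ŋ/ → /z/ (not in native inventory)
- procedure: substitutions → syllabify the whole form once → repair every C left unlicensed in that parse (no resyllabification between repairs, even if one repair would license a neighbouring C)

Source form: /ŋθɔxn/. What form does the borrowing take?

zgɔxna

Substitution: /ŋ/ → /z/, /θ/ → /g/, giving /zgɔxn/.
The consonants /n/ cannot be parsed into a legal (C)(C)V(C) syllable (at most one coda consonant is licensed; onsets may contain at most 2 consonants).
Each unlicensed consonant becomes the onset of a new syllable: /n/ → /na/.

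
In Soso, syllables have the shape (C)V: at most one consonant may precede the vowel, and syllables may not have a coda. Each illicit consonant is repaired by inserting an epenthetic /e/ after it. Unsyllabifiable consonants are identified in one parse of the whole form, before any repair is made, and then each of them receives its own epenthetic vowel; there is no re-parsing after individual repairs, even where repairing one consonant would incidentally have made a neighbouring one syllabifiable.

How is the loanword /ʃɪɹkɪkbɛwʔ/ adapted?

Syllabifying with onset maximization leaves /ɹ/, /k/, /w/, /ʔ/ stranded (no codas are permitted; onsets are limited to one consonant).
Epenthesis after each stranded consonant: /ɹ/ → /ɹe/, /k/ → /ke/, /w/ → /we/, /ʔ/ → /ʔe/.

ʃɪɹekɪkebɛweʔe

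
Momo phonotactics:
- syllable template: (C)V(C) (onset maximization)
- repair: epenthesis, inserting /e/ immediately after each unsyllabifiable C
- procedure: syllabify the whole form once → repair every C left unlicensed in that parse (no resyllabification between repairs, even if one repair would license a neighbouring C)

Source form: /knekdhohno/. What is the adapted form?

The consonants /k/, /d/ cannot be parsed into a legal (C)V(C) syllable (at most one coda consonant is licensed; onsets are limited to one consonant).
Epenthesis after each stranded consonant: /k/ → /ke/, /d/ → /de/.

kenekdehohno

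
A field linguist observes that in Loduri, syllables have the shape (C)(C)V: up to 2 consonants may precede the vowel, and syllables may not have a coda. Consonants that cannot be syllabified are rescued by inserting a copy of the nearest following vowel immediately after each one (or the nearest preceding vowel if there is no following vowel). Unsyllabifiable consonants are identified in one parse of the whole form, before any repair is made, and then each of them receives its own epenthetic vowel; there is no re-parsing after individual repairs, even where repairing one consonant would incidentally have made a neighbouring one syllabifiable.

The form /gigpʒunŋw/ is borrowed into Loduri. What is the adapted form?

gigupʒunuŋuwu

Under (C)(C)V, the unsyllabifiable consonants are /g/, /n/, /ŋ/, /w/ (no codas are permitted; onsets may contain at most 2 consonants).
Epenthesis after each stranded consonant: /g/ → /gu/, /n/ → /nu/, /ŋ/ → /ŋu/, /w/ → /wu/.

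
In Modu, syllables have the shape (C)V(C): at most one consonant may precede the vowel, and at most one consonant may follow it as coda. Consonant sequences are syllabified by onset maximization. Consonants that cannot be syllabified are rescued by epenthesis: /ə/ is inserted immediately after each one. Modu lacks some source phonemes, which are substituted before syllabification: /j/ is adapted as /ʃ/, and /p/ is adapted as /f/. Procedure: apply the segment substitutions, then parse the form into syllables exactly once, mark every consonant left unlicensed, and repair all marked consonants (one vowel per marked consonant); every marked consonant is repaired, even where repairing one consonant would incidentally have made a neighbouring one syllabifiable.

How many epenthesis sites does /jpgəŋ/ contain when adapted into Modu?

2

After substitution the input is /ʃfgəŋ/.
The unsyllabifiable consonants are /ʃ/, /f/; each receives one epenthetic vowel.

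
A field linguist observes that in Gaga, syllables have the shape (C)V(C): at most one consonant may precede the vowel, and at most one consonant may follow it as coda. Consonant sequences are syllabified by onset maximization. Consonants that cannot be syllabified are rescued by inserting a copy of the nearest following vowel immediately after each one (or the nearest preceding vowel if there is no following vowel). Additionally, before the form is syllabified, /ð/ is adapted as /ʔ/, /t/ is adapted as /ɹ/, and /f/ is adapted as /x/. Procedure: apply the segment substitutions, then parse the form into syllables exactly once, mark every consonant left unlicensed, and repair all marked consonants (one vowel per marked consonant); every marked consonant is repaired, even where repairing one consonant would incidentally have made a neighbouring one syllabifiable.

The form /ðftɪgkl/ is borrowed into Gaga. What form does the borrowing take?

Substitution: /ð/ → /ʔ/, /f/ → /x/, /t/ → /ɹ/, giving /ʔxɹɪgkl/.
The consonants /ʔ/, /x/, /k/, /l/ cannot be parsed into a legal (C)V(C) syllable (at most one coda consonant is licensed; onsets are limited to one consonant).
Inserting the epenthetic vowel yields /ʔ/ → /ʔɪ/, /x/ → /xɪ/, /k/ → /kɪ/, /l/ → /lɪ/.

ʔɪxɪɹɪgkɪlɪ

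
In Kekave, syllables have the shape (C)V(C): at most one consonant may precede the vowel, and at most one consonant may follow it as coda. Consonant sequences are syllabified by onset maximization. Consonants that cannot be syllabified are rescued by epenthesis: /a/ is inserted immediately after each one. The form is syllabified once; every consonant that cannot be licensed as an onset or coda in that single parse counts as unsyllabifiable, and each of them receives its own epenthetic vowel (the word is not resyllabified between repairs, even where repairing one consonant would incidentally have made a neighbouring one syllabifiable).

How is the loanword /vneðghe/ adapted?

vaneðgahe

The consonants /v/, /g/ cannot be parsed into a legal (C)V(C) syllable (at most one coda consonant is licensed; onsets are limited to one consonant).
Inserting the epenthetic vowel yields /v/ → /va/, /g/ → /ga/.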